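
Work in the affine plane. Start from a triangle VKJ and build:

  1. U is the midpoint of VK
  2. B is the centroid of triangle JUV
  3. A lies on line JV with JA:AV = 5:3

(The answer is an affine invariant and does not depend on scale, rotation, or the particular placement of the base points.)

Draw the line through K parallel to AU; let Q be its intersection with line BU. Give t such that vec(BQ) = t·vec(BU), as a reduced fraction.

Assign V = (0, 0), K = (1, 0), J = (0, 1) — the answer is frame-independent, so this choice is without loss of generality.
1. U is the midpoint of VK ⇒ U = (1/2, 0)
2. B is the centroid of triangle JUV ⇒ B = (1/6, 1/3)
3. A lies on line JV with JA:AV = 5:3 ⇒ A = (0, 3/8)
through K parallel to AU: direction (1/2, -3/8); meets BU at Q = (-1, 3/2)
Q = B + t·(U−B) with t = -7/2

t = -7/2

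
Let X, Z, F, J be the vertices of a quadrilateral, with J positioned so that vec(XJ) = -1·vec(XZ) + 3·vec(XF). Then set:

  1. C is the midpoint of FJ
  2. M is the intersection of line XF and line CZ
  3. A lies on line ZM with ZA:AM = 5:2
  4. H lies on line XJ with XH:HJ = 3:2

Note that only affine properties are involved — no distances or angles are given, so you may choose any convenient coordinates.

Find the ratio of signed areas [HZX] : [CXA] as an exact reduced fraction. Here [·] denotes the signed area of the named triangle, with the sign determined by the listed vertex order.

[HZX]:[CXA] = -189/110

Assign X = (0, 0), Z = (1, 0), F = (0, 1), J = (-1, 3) — the answer is frame-independent, so this choice is without loss of generality.
1. C is the midpoint of FJ ⇒ C = (-1/2, 2)
2. M is the intersection of line XF and line CZ ⇒ M = (0, 4/3)
3. A lies on line ZM with ZA:AM = 5:2 ⇒ A = (2/7, 20/21)
4. H lies on line XJ with XH:HJ = 3:2 ⇒ H = (-3/5, 9/5)
2·[HZX] = -9/5, 2·[CXA] = 22/21
[HZX]:[CXA] = -9/5:22/21 = -189/110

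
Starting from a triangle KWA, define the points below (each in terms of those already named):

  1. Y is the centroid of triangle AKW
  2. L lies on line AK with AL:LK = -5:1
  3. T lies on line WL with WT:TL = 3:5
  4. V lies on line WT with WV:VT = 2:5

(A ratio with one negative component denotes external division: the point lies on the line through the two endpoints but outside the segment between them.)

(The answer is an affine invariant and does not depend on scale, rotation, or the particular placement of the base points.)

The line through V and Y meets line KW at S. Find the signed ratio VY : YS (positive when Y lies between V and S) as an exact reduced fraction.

Assign K = (0, 0), W = (1, 0), A = (0, 1) — the answer is frame-independent, so this choice is without loss of generality.
1. Y is the centroid of triangle AKW ⇒ Y = (1/3, 1/3)
2. L lies on line AK with AL:LK = -5:1 ⇒ L = (0, -1/4)
3. T lies on line WL with WT:TL = 3:5 ⇒ T = (5/8, -3/32)
4. V lies on line WT with WV:VT = 2:5 ⇒ V = (25/28, -3/112)
line VY meets KW at S = (103/121, 0)
Y = V + t·(S−V) with t = 121/9, so VY:YS = 121/9:-112/9

VY:YS = -121/112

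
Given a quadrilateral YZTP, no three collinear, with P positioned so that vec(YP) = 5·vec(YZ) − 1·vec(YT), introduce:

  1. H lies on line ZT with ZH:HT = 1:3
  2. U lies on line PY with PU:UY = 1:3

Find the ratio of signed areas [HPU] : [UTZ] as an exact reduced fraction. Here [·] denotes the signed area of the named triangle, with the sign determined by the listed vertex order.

Set Y = (0, 0), Z = (1, 0), T = (0, 1), P = (5, -1); any affine frame gives the same invariant.
1. H lies on line ZT with ZH:HT = 1:3 ⇒ H = (3/4, 1/4)
2. U lies on line PY with PU:UY = 1:3 ⇒ U = (15/4, -3/4)
2·[HPU] = -1/2, 2·[UTZ] = 2
[HPU]:[UTZ] = -1/2:2 = -1/4

[HPU]:[UTZ] = -1/4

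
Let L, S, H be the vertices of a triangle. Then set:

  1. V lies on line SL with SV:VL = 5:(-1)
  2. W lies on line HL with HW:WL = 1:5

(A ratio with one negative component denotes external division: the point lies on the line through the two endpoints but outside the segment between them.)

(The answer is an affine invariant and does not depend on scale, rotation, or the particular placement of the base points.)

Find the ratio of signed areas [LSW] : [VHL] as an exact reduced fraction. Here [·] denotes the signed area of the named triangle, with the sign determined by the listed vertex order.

[LSW]:[VHL] = -10/3

Choose coordinates L = (0, 0), S = (1, 0), H = (0, 1).
1. V lies on line SL with SV:VL = 5:(-1) ⇒ V = (-1/4, 0)
2. W lies on line HL with HW:WL = 1:5 ⇒ W = (0, 5/6)
2·[LSW] = 5/6, 2·[VHL] = -1/4
[LSW]:[VHL] = 5/6:-1/4 = -10/3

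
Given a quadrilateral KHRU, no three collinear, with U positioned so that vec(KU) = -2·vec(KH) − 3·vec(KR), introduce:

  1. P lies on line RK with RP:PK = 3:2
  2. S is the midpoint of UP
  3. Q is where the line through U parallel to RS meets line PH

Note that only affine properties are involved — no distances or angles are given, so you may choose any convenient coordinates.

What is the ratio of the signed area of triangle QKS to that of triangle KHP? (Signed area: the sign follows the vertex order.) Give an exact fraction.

[QKS]:[KHP] = -26/9

Set K = (0, 0), H = (1, 0), R = (0, 1), U = (-2, -3); any affine frame gives the same invariant.
1. P lies on line RK with RP:PK = 3:2 ⇒ P = (0, 2/5)
2. S is the midpoint of UP ⇒ S = (-1, -13/10)
3. Q is where the line through U parallel to RS meets line PH ⇒ Q = (-4/9, 26/45)
2·[QKS] = -52/45, 2·[KHP] = 2/5
[QKS]:[KHP] = -52/45:2/5 = -26/9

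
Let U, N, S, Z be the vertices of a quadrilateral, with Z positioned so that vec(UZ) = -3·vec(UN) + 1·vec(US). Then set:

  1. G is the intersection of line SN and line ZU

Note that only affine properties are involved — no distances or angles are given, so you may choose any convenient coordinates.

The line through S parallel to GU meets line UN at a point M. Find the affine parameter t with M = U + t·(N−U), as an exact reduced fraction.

t = 3

Choose coordinates U = (0, 0), N = (1, 0), S = (0, 1), Z = (-3, 1).
1. G is the intersection of line SN and line ZU ⇒ G = (3/2, -1/2)
through S parallel to GU: direction (-3/2, 1/2); meets UN at M = (3, 0)
M = U + t·(N−U) with t = 3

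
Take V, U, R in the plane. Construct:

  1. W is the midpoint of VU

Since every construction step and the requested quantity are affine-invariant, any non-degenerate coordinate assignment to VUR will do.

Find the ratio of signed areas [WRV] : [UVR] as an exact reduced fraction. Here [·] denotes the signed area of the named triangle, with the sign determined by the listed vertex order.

[WRV]:[UVR] = -1/2

Work in coordinates with V = (0, 0), U = (1, 0), R = (0, 1).
1. W is the midpoint of VU ⇒ W = (1/2, 0)
2·[WRV] = 1/2, 2·[UVR] = -1
[WRV]:[UVR] = 1/2:-1 = -1/2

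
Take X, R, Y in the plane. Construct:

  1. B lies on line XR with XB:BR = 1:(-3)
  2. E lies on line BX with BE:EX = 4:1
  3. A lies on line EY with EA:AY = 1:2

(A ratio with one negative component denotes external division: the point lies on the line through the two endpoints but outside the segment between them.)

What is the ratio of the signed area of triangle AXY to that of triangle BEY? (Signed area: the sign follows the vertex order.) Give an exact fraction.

[AXY]:[BEY] = 1/6

Work in coordinates with X = (0, 0), R = (1, 0), Y = (0, 1).
1. B lies on line XR with XB:BR = 1:(-3) ⇒ B = (-1/2, 0)
2. E lies on line BX with BE:EX = 4:1 ⇒ E = (-1/10, 0)
3. A lies on line EY with EA:AY = 1:2 ⇒ A = (-1/15, 1/3)
2·[AXY] = 1/15, 2·[BEY] = 2/5
[AXY]:[BEY] = 1/15:2/5 = 1/6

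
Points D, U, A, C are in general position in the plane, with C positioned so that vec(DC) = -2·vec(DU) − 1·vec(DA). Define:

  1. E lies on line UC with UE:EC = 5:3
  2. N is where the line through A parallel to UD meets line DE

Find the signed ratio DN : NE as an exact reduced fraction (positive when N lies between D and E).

DN:NE = -8/13

Assign D = (0, 0), U = (1, 0), A = (0, 1), C = (-2, -1) — the answer is frame-independent, so this choice is without loss of generality.
1. E lies on line UC with UE:EC = 5:3 ⇒ E = (-7/8, -5/8)
2. N is where the line through A parallel to UD meets line DE ⇒ N = (7/5, 1)
N = D + t·(E−D) with t = -8/5, so DN:NE = t:(1−t) = -8/5:13/5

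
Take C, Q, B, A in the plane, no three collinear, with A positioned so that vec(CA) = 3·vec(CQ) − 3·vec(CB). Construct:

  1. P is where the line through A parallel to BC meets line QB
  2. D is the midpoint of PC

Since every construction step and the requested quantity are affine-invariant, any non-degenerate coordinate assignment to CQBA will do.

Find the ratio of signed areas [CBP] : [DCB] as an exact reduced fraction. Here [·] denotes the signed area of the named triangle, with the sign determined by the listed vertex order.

[CBP]:[DCB] = 2

Choose coordinates C = (0, 0), Q = (1, 0), B = (0, 1), A = (3, -3).
1. P is where the line through A parallel to BC meets line QB ⇒ P = (3, -2)
2. D is the midpoint of PC ⇒ D = (3/2, -1)
2·[CBP] = -3, 2·[DCB] = -3/2
[CBP]:[DCB] = -3:-3/2 = 2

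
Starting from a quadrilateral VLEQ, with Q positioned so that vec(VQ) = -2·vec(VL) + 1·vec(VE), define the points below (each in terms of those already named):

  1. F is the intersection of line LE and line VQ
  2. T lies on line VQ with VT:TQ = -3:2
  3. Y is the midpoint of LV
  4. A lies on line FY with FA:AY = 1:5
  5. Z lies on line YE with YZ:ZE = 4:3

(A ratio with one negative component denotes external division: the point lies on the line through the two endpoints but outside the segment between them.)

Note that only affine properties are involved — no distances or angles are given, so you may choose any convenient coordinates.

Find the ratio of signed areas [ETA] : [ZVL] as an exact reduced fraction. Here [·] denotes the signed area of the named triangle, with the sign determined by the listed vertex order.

[ETA]:[ZVL] = 105/8

Choose coordinates V = (0, 0), L = (1, 0), E = (0, 1), Q = (-2, 1).
1. F is the intersection of line LE and line VQ ⇒ F = (2, -1)
2. T lies on line VQ with VT:TQ = -3:2 ⇒ T = (-6, 3)
3. Y is the midpoint of LV ⇒ Y = (1/2, 0)
4. A lies on line FY with FA:AY = 1:5 ⇒ A = (7/4, -5/6)
5. Z lies on line YE with YZ:ZE = 4:3 ⇒ Z = (3/14, 4/7)
2·[ETA] = 15/2, 2·[ZVL] = 4/7
[ETA]:[ZVL] = 15/2:4/7 = 105/8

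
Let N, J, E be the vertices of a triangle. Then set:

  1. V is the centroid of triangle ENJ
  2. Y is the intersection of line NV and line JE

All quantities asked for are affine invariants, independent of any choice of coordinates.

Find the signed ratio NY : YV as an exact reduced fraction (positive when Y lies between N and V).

Assign N = (0, 0), J = (1, 0), E = (0, 1) — the answer is frame-independent, so this choice is without loss of generality.
1. V is the centroid of triangle ENJ ⇒ V = (1/3, 1/3)
2. Y is the intersection of line NV and line JE ⇒ Y = (1/2, 1/2)
Y = N + t·(V−N) with t = 3/2, so NY:YV = t:(1−t) = 3/2:-1/2

NY:YV = -3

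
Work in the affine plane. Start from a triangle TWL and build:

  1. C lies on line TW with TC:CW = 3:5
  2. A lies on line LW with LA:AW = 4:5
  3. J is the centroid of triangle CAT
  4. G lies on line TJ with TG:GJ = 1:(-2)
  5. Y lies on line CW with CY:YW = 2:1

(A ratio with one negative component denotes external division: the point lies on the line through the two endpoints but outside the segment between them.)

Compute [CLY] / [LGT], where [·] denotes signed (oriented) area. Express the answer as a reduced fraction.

Assign T = (0, 0), W = (1, 0), L = (0, 1) — the answer is frame-independent, so this choice is without loss of generality.
1. C lies on line TW with TC:CW = 3:5 ⇒ C = (3/8, 0)
2. A lies on line LW with LA:AW = 4:5 ⇒ A = (4/9, 5/9)
3. J is the centroid of triangle CAT ⇒ J = (59/216, 5/27)
4. G lies on line TJ with TG:GJ = 1:(-2) ⇒ G = (-59/216, -5/27)
5. Y lies on line CW with CY:YW = 2:1 ⇒ Y = (19/24, 0)
2·[CLY] = -5/12, 2·[LGT] = 59/216
[CLY]:[LGT] = -5/12:59/216 = -90/59

[CLY]:[LGT] = -90/59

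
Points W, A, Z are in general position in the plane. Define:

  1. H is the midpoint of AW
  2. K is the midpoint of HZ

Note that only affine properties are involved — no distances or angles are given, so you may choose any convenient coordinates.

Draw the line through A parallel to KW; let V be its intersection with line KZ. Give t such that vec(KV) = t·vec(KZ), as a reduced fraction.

t = -2

Set W = (0, 0), A = (1, 0), Z = (0, 1); any affine frame gives the same invariant.
1. H is the midpoint of AW ⇒ H = (1/2, 0)
2. K is the midpoint of HZ ⇒ K = (1/4, 1/2)
through A parallel to KW: direction (-1/4, -1/2); meets KZ at V = (3/4, -1/2)
V = K + t·(Z−K) with t = -2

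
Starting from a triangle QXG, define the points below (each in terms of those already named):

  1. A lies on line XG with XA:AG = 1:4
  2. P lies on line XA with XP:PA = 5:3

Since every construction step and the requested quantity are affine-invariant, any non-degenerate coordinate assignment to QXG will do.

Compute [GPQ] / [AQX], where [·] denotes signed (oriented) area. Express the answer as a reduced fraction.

Set Q = (0, 0), X = (1, 0), G = (0, 1); any affine frame gives the same invariant.
1. A lies on line XG with XA:AG = 1:4 ⇒ A = (4/5, 1/5)
2. P lies on line XA with XP:PA = 5:3 ⇒ P = (7/8, 1/8)
2·[GPQ] = -7/8, 2·[AQX] = 1/5
[GPQ]:[AQX] = -7/8:1/5 = -35/8

[GPQ]:[AQX] = -35/8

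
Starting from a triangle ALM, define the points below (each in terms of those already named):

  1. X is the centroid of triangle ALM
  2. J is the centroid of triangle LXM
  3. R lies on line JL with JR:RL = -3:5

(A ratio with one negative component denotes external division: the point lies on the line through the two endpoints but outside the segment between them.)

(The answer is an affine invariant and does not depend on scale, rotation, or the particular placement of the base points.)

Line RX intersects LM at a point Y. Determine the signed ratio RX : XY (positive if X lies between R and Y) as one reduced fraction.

Assign A = (0, 0), L = (1, 0), M = (0, 1) — the answer is frame-independent, so this choice is without loss of generality.
1. X is the centroid of triangle ALM ⇒ X = (1/3, 1/3)
2. J is the centroid of triangle LXM ⇒ J = (4/9, 4/9)
3. R lies on line JL with JR:RL = -3:5 ⇒ R = (-7/18, 10/9)
line RX meets LM at Y = (-4, 5)
X = R + t·(Y−R) with t = -1/5, so RX:XY = -1/5:6/5

RX:XY = -1/6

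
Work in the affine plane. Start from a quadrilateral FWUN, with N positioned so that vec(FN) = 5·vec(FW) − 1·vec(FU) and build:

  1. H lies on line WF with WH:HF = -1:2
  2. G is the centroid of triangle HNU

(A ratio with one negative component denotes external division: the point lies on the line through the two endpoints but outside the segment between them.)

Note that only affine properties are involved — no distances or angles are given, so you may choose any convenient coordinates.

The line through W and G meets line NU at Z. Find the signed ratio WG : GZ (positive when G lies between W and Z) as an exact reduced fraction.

WG:GZ = 8

Set F = (0, 0), W = (1, 0), U = (0, 1), N = (5, -1); any affine frame gives the same invariant.
1. H lies on line WF with WH:HF = -1:2 ⇒ H = (2, 0)
2. G is the centroid of triangle HNU ⇒ G = (7/3, 0)
line WG meets NU at Z = (5/2, 0)
G = W + t·(Z−W) with t = 8/9, so WG:GZ = 8/9:1/9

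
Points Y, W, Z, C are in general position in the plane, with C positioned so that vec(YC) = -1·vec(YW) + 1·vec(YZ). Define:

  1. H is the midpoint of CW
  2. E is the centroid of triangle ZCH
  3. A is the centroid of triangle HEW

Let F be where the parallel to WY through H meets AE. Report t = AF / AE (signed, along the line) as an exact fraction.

Work in coordinates with Y = (0, 0), W = (1, 0), Z = (0, 1), C = (-1, 1).
1. H is the midpoint of CW ⇒ H = (0, 1/2)
2. E is the centroid of triangle ZCH ⇒ E = (-1/3, 5/6)
3. A is the centroid of triangle HEW ⇒ A = (2/9, 4/9)
through H parallel to WY: direction (-1, 0); meets AE at F = (1/7, 1/2)
F = A + t·(E−A) with t = 1/7

t = 1/7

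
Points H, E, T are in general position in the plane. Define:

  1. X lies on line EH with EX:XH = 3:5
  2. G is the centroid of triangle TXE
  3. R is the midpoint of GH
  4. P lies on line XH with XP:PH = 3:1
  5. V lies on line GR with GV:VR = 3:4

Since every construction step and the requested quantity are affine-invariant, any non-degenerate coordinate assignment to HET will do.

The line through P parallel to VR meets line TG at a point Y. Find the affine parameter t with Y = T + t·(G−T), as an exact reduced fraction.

Assign H = (0, 0), E = (1, 0), T = (0, 1) — the answer is frame-independent, so this choice is without loss of generality.
1. X lies on line EH with EX:XH = 3:5 ⇒ X = (5/8, 0)
2. G is the centroid of triangle TXE ⇒ G = (13/24, 1/3)
3. R is the midpoint of GH ⇒ R = (13/48, 1/6)
4. P lies on line XH with XP:PH = 3:1 ⇒ P = (5/32, 0)
5. V lies on line GR with GV:VR = 3:4 ⇒ V = (143/336, 11/42)
through P parallel to VR: direction (-13/84, -2/21); meets TG at Y = (19/32, 7/26)
Y = T + t·(G−T) with t = 57/52

t = 57/52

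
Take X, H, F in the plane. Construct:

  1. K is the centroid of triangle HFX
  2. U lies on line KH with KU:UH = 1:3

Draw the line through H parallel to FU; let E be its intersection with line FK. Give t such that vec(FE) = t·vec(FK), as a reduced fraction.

t = -3

Assign X = (0, 0), H = (1, 0), F = (0, 1) — the answer is frame-independent, so this choice is without loss of generality.
1. K is the centroid of triangle HFX ⇒ K = (1/3, 1/3)
2. U lies on line KH with KU:UH = 1:3 ⇒ U = (1/2, 1/4)
through H parallel to FU: direction (1/2, -3/4); meets FK at E = (-1, 3)
E = F + t·(K−F) with t = -3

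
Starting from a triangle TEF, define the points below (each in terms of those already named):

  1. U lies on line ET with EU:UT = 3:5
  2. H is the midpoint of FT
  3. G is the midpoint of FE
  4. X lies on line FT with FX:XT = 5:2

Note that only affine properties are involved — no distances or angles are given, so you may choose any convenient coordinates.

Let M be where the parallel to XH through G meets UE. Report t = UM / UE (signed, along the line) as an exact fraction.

t = -1/3

Work in coordinates with T = (0, 0), E = (1, 0), F = (0, 1).
1. U lies on line ET with EU:UT = 3:5 ⇒ U = (5/8, 0)
2. H is the midpoint of FT ⇒ H = (0, 1/2)
3. G is the midpoint of FE ⇒ G = (1/2, 1/2)
4. X lies on line FT with FX:XT = 5:2 ⇒ X = (0, 2/7)
through G parallel to XH: direction (0, 3/14); meets UE at M = (1/2, 0)
M = U + t·(E−U) with t = -1/3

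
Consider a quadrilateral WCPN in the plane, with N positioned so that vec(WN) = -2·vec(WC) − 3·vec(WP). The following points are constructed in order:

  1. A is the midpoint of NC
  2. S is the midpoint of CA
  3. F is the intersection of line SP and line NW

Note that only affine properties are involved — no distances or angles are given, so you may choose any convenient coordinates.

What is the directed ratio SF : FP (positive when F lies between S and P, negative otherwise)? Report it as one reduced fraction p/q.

SF:FP = 9/8

Choose coordinates W = (0, 0), C = (1, 0), P = (0, 1), N = (-2, -3).
1. A is the midpoint of NC ⇒ A = (-1/2, -3/2)
2. S is the midpoint of CA ⇒ S = (1/4, -3/4)
3. F is the intersection of line SP and line NW ⇒ F = (2/17, 3/17)
F = S + t·(P−S) with t = 9/17, so SF:FP = t:(1−t) = 9/17:8/17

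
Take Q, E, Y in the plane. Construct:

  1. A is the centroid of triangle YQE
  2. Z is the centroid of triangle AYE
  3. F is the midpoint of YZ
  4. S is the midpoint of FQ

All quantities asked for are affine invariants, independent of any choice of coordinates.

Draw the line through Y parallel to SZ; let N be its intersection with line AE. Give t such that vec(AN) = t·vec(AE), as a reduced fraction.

Assign Q = (0, 0), E = (1, 0), Y = (0, 1) — the answer is frame-independent, so this choice is without loss of generality.
1. A is the centroid of triangle YQE ⇒ A = (1/3, 1/3)
2. Z is the centroid of triangle AYE ⇒ Z = (4/9, 4/9)
3. F is the midpoint of YZ ⇒ F = (2/9, 13/18)
4. S is the midpoint of FQ ⇒ S = (1/9, 13/36)
through Y parallel to SZ: direction (1/3, 1/12); meets AE at N = (-2/3, 5/6)
N = A + t·(E−A) with t = -3/2

t = -3/2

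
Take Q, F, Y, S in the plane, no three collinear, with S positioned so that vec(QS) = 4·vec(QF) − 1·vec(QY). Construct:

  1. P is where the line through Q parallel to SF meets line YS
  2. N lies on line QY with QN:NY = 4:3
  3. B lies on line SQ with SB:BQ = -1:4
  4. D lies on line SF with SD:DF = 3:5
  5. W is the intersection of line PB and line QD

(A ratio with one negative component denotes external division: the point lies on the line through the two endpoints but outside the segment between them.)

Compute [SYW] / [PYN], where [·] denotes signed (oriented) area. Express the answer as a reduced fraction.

[SYW]:[PYN] = -56/81

Assign Q = (0, 0), F = (1, 0), Y = (0, 1), S = (4, -1) — the answer is frame-independent, so this choice is without loss of generality.
1. P is where the line through Q parallel to SF meets line YS ⇒ P = (6, -2)
2. N lies on line QY with QN:NY = 4:3 ⇒ N = (0, 4/7)
3. B lies on line SQ with SB:BQ = -1:4 ⇒ B = (16/3, -4/3)
4. D lies on line SF with SD:DF = 3:5 ⇒ D = (23/8, -5/8)
5. W is the intersection of line PB and line QD ⇒ W = (46/9, -10/9)
2·[SYW] = -16/9, 2·[PYN] = 18/7
[SYW]:[PYN] = -16/9:18/7 = -56/81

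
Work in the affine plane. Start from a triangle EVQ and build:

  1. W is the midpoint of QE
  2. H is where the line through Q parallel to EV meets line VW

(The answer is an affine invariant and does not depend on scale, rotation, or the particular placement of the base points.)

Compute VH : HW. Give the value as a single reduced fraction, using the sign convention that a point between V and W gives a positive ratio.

Choose coordinates E = (0, 0), V = (1, 0), Q = (0, 1).
1. W is the midpoint of QE ⇒ W = (0, 1/2)
2. H is where the line through Q parallel to EV meets line VW ⇒ H = (-1, 1)
H = V + t·(W−V) with t = 2, so VH:HW = t:(1−t) = 2:-1

VH:HW = -2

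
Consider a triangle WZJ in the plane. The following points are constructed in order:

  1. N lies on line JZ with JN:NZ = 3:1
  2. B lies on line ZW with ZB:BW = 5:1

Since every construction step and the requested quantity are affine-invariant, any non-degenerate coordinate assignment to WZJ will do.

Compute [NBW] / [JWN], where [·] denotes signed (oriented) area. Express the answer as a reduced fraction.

Choose coordinates W = (0, 0), Z = (1, 0), J = (0, 1).
1. N lies on line JZ with JN:NZ = 3:1 ⇒ N = (3/4, 1/4)
2. B lies on line ZW with ZB:BW = 5:1 ⇒ B = (1/6, 0)
2·[NBW] = -1/24, 2·[JWN] = 3/4
[NBW]:[JWN] = -1/24:3/4 = -1/18

[NBW]:[JWN] = -1/18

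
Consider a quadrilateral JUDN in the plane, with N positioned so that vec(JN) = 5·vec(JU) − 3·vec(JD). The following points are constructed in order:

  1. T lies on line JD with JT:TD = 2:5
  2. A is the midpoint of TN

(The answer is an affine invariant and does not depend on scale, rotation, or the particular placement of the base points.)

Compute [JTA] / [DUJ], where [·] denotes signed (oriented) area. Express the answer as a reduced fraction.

[JTA]:[DUJ] = 5/7

Set J = (0, 0), U = (1, 0), D = (0, 1), N = (5, -3); any affine frame gives the same invariant.
1. T lies on line JD with JT:TD = 2:5 ⇒ T = (0, 2/7)
2. A is the midpoint of TN ⇒ A = (5/2, -19/14)
2·[JTA] = -5/7, 2·[DUJ] = -1
[JTA]:[DUJ] = -5/7:-1 = 5/7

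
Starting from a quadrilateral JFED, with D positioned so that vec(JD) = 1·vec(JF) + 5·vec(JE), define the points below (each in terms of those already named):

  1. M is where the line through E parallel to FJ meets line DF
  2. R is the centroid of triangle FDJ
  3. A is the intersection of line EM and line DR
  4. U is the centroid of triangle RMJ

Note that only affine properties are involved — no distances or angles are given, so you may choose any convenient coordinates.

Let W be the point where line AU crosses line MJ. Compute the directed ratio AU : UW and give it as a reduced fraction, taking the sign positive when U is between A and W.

AU:UW = 1/5

Work in coordinates with J = (0, 0), F = (1, 0), E = (0, 1), D = (1, 5).
1. M is where the line through E parallel to FJ meets line DF ⇒ M = (1, 1)
2. R is the centroid of triangle FDJ ⇒ R = (2/3, 5/3)
3. A is the intersection of line EM and line DR ⇒ A = (3/5, 1)
4. U is the centroid of triangle RMJ ⇒ U = (5/9, 8/9)
line AU meets MJ at W = (1/3, 1/3)
U = A + t·(W−A) with t = 1/6, so AU:UW = 1/6:5/6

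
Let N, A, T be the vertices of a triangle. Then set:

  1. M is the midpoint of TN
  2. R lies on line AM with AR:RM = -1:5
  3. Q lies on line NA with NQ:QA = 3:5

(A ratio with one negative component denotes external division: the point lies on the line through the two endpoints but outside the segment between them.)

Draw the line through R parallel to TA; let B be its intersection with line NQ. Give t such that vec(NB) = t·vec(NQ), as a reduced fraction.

t = 3

Work in coordinates with N = (0, 0), A = (1, 0), T = (0, 1).
1. M is the midpoint of TN ⇒ M = (0, 1/2)
2. R lies on line AM with AR:RM = -1:5 ⇒ R = (5/4, -1/8)
3. Q lies on line NA with NQ:QA = 3:5 ⇒ Q = (3/8, 0)
through R parallel to TA: direction (1, -1); meets NQ at B = (9/8, 0)
B = N + t·(Q−N) with t = 3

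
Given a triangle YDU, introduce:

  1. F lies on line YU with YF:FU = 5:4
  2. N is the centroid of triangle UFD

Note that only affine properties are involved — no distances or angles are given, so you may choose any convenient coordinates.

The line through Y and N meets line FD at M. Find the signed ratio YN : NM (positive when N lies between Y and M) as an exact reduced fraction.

Choose coordinates Y = (0, 0), D = (1, 0), U = (0, 1).
1. F lies on line YU with YF:FU = 5:4 ⇒ F = (0, 5/9)
2. N is the centroid of triangle UFD ⇒ N = (1/3, 14/27)
line YN meets FD at M = (5/19, 70/171)
N = Y + t·(M−Y) with t = 19/15, so YN:NM = 19/15:-4/15

YN:NM = -19/4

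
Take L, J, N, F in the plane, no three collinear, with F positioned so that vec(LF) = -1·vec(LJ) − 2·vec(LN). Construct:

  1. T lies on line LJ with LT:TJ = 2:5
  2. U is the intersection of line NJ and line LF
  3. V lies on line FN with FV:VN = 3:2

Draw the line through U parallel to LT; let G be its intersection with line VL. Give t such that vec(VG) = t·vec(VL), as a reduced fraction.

t = 13/3

Set L = (0, 0), J = (1, 0), N = (0, 1), F = (-1, -2); any affine frame gives the same invariant.
1. T lies on line LJ with LT:TJ = 2:5 ⇒ T = (2/7, 0)
2. U is the intersection of line NJ and line LF ⇒ U = (1/3, 2/3)
3. V lies on line FN with FV:VN = 3:2 ⇒ V = (-2/5, -1/5)
through U parallel to LT: direction (2/7, 0); meets VL at G = (4/3, 2/3)
G = V + t·(L−V) with t = 13/3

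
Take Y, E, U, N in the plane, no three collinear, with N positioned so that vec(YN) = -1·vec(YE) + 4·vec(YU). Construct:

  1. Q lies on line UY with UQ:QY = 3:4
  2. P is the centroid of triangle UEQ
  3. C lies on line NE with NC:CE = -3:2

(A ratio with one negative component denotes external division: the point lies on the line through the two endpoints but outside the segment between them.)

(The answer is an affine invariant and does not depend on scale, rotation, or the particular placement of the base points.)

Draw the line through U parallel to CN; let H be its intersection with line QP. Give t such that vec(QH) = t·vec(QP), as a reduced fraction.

t = 9/13

Choose coordinates Y = (0, 0), E = (1, 0), U = (0, 1), N = (-1, 4).
1. Q lies on line UY with UQ:QY = 3:4 ⇒ Q = (0, 4/7)
2. P is the centroid of triangle UEQ ⇒ P = (1/3, 11/21)
3. C lies on line NE with NC:CE = -3:2 ⇒ C = (5, -8)
through U parallel to CN: direction (-6, 12); meets QP at H = (3/13, 7/13)
H = Q + t·(P−Q) with t = 9/13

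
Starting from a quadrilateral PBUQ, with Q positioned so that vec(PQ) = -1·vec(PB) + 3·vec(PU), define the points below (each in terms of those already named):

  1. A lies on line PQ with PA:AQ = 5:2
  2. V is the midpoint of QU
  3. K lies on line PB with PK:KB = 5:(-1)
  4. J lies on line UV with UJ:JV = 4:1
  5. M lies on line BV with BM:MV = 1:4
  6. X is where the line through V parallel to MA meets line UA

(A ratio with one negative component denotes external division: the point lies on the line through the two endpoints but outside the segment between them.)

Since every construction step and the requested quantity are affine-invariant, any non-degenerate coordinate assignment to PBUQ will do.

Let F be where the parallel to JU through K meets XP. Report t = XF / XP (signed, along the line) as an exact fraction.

Set P = (0, 0), B = (1, 0), U = (0, 1), Q = (-1, 3); any affine frame gives the same invariant.
1. A lies on line PQ with PA:AQ = 5:2 ⇒ A = (-5/7, 15/7)
2. V is the midpoint of QU ⇒ V = (-1/2, 2)
3. K lies on line PB with PK:KB = 5:(-1) ⇒ K = (5/4, 0)
4. J lies on line UV with UJ:JV = 4:1 ⇒ J = (-2/5, 9/5)
5. M lies on line BV with BM:MV = 1:4 ⇒ M = (7/10, 2/5)
6. X is where the line through V parallel to MA meets line UA ⇒ X = (-95/91, 243/91)
through K parallel to JU: direction (2/5, -4/5); meets XP at F = (-475/106, 1215/106)
F = X + t·(P−X) with t = -349/106

t = -349/106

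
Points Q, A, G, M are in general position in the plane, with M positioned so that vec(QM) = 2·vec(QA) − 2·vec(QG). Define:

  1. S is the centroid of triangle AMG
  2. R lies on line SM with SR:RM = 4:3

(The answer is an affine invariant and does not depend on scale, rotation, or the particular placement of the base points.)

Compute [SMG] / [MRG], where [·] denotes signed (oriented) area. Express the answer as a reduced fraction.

Set Q = (0, 0), A = (1, 0), G = (0, 1), M = (2, -2); any affine frame gives the same invariant.
1. S is the centroid of triangle AMG ⇒ S = (1, -1/3)
2. R lies on line SM with SR:RM = 4:3 ⇒ R = (11/7, -9/7)
2·[SMG] = -1/3, 2·[MRG] = 1/7
[SMG]:[MRG] = -1/3:1/7 = -7/3

[SMG]:[MRG] = -7/3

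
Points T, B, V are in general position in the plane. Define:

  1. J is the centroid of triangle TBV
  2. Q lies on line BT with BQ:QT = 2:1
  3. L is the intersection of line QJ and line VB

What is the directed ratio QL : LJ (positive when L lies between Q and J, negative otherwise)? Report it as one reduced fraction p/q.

Work in coordinates with T = (0, 0), B = (1, 0), V = (0, 1).
1. J is the centroid of triangle TBV ⇒ J = (1/3, 1/3)
2. Q lies on line BT with BQ:QT = 2:1 ⇒ Q = (1/3, 0)
3. L is the intersection of line QJ and line VB ⇒ L = (1/3, 2/3)
L = Q + t·(J−Q) with t = 2, so QL:LJ = t:(1−t) = 2:-1

QL:LJ = -2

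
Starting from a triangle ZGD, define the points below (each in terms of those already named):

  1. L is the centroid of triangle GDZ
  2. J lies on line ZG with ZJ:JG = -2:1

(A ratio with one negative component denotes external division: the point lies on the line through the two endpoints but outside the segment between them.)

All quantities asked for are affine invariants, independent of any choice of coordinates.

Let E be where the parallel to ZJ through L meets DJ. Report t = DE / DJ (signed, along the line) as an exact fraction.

Work in coordinates with Z = (0, 0), G = (1, 0), D = (0, 1).
1. L is the centroid of triangle GDZ ⇒ L = (1/3, 1/3)
2. J lies on line ZG with ZJ:JG = -2:1 ⇒ J = (2, 0)
through L parallel to ZJ: direction (2, 0); meets DJ at E = (4/3, 1/3)
E = D + t·(J−D) with t = 2/3

t = 2/3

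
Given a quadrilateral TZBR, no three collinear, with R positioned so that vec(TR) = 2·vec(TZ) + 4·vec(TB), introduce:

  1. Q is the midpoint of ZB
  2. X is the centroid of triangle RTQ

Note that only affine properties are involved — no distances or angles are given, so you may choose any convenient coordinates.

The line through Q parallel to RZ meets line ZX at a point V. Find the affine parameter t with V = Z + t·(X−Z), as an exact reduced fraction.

Work in coordinates with T = (0, 0), Z = (1, 0), B = (0, 1), R = (2, 4).
1. Q is the midpoint of ZB ⇒ Q = (1/2, 1/2)
2. X is the centroid of triangle RTQ ⇒ X = (5/6, 3/2)
through Q parallel to RZ: direction (-1, -4); meets ZX at V = (21/26, 45/26)
V = Z + t·(X−Z) with t = 15/13

t = 15/13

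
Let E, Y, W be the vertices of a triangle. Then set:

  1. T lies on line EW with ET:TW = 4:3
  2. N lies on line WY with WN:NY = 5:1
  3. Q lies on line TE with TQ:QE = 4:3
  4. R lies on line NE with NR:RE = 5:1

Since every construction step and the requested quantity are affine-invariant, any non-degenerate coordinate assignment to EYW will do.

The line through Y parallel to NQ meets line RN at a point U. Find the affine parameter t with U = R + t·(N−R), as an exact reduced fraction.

t = 13/50

Set E = (0, 0), Y = (1, 0), W = (0, 1); any affine frame gives the same invariant.
1. T lies on line EW with ET:TW = 4:3 ⇒ T = (0, 4/7)
2. N lies on line WY with WN:NY = 5:1 ⇒ N = (5/6, 1/6)
3. Q lies on line TE with TQ:QE = 4:3 ⇒ Q = (0, 12/49)
4. R lies on line NE with NR:RE = 5:1 ⇒ R = (5/36, 1/36)
through Y parallel to NQ: direction (-5/6, 23/294); meets RN at U = (23/72, 23/360)
U = R + t·(N−R) with t = 13/50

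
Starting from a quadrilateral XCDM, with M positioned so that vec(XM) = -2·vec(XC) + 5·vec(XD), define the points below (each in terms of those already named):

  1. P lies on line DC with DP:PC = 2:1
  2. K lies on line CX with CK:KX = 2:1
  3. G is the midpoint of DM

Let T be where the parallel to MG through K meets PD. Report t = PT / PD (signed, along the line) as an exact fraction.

t = 3/2

Set X = (0, 0), C = (1, 0), D = (0, 1), M = (-2, 5); any affine frame gives the same invariant.
1. P lies on line DC with DP:PC = 2:1 ⇒ P = (2/3, 1/3)
2. K lies on line CX with CK:KX = 2:1 ⇒ K = (1/3, 0)
3. G is the midpoint of DM ⇒ G = (-1, 3)
through K parallel to MG: direction (1, -2); meets PD at T = (-1/3, 4/3)
T = P + t·(D−P) with t = 3/2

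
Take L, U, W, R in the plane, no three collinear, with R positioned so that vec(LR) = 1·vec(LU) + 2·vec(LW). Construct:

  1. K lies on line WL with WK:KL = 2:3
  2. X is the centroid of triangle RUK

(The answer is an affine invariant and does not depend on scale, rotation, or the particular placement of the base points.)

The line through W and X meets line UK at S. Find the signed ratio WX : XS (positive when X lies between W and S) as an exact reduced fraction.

WX:XS = -2/5

Choose coordinates L = (0, 0), U = (1, 0), W = (0, 1), R = (1, 2).
1. K lies on line WL with WK:KL = 2:3 ⇒ K = (0, 3/5)
2. X is the centroid of triangle RUK ⇒ X = (2/3, 13/15)
line WX meets UK at S = (-1, 6/5)
X = W + t·(S−W) with t = -2/3, so WX:XS = -2/3:5/3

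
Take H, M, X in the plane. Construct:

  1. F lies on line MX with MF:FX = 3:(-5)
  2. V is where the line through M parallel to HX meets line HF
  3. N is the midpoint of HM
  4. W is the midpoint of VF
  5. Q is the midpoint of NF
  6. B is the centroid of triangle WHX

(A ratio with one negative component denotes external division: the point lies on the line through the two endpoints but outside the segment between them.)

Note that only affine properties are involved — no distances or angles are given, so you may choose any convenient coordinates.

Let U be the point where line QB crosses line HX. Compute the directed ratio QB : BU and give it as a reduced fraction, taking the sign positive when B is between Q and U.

Assign H = (0, 0), M = (1, 0), X = (0, 1) — the answer is frame-independent, so this choice is without loss of generality.
1. F lies on line MX with MF:FX = 3:(-5) ⇒ F = (5/2, -3/2)
2. V is where the line through M parallel to HX meets line HF ⇒ V = (1, -3/5)
3. N is the midpoint of HM ⇒ N = (1/2, 0)
4. W is the midpoint of VF ⇒ W = (7/4, -21/20)
5. Q is the midpoint of NF ⇒ Q = (3/2, -3/4)
6. B is the centroid of triangle WHX ⇒ B = (7/12, -1/60)
line QB meets HX at U = (0, 9/20)
B = Q + t·(U−Q) with t = 11/18, so QB:BU = 11/18:7/18

QB:BU = 11/7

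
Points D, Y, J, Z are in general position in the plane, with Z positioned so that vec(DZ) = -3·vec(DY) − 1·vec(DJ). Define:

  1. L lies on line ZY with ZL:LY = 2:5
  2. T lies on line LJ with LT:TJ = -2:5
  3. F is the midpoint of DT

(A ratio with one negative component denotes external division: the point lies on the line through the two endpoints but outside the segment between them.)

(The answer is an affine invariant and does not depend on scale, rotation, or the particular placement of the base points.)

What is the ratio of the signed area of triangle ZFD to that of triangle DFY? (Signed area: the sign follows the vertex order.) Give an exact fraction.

[ZFD]:[DFY] = 4/3

Set D = (0, 0), Y = (1, 0), J = (0, 1), Z = (-3, -1); any affine frame gives the same invariant.
1. L lies on line ZY with ZL:LY = 2:5 ⇒ L = (-13/7, -5/7)
2. T lies on line LJ with LT:TJ = -2:5 ⇒ T = (-65/21, -13/7)
3. F is the midpoint of DT ⇒ F = (-65/42, -13/14)
2·[ZFD] = 26/21, 2·[DFY] = 13/14
[ZFD]:[DFY] = 26/21:13/14 = 4/3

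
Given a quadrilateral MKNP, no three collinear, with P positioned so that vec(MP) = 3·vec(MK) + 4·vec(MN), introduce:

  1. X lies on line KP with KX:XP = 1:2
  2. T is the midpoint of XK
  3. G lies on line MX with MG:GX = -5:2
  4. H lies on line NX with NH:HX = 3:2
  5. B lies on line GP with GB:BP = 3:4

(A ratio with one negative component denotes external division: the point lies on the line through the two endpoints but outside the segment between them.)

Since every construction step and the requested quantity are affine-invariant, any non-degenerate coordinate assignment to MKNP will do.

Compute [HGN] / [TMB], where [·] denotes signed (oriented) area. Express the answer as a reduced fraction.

[HGN]:[TMB] = -21/65

Set M = (0, 0), K = (1, 0), N = (0, 1), P = (3, 4); any affine frame gives the same invariant.
1. X lies on line KP with KX:XP = 1:2 ⇒ X = (5/3, 4/3)
2. T is the midpoint of XK ⇒ T = (4/3, 2/3)
3. G lies on line MX with MG:GX = -5:2 ⇒ G = (25/9, 20/9)
4. H lies on line NX with NH:HX = 3:2 ⇒ H = (1, 6/5)
5. B lies on line GP with GB:BP = 3:4 ⇒ B = (181/63, 188/63)
2·[HGN] = 2/3, 2·[TMB] = -130/63
[HGN]:[TMB] = 2/3:-130/63 = -21/65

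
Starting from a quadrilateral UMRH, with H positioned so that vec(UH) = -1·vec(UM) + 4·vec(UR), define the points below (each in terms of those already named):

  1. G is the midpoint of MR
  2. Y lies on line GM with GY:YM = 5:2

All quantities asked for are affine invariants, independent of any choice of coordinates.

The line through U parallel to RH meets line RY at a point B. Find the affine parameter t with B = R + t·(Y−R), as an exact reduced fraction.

Choose coordinates U = (0, 0), M = (1, 0), R = (0, 1), H = (-1, 4).
1. G is the midpoint of MR ⇒ G = (1/2, 1/2)
2. Y lies on line GM with GY:YM = 5:2 ⇒ Y = (6/7, 1/7)
through U parallel to RH: direction (-1, 3); meets RY at B = (-1/2, 3/2)
B = R + t·(Y−R) with t = -7/12

t = -7/12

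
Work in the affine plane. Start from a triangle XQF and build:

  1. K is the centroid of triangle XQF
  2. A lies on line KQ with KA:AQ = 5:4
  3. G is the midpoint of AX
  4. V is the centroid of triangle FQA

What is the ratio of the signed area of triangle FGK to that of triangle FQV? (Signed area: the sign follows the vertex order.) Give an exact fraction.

Set X = (0, 0), Q = (1, 0), F = (0, 1); any affine frame gives the same invariant.
1. K is the centroid of triangle XQF ⇒ K = (1/3, 1/3)
2. A lies on line KQ with KA:AQ = 5:4 ⇒ A = (19/27, 4/27)
3. G is the midpoint of AX ⇒ G = (19/54, 2/27)
4. V is the centroid of triangle FQA ⇒ V = (46/81, 31/81)
2·[FGK] = 2/27, 2·[FQV] = -4/81
[FGK]:[FQV] = 2/27:-4/81 = -3/2

[FGK]:[FQV] = -3/2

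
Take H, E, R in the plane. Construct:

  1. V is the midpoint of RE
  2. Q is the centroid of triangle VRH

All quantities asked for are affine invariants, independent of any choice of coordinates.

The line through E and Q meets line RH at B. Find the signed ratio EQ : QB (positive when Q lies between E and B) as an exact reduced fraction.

Work in coordinates with H = (0, 0), E = (1, 0), R = (0, 1).
1. V is the midpoint of RE ⇒ V = (1/2, 1/2)
2. Q is the centroid of triangle VRH ⇒ Q = (1/6, 1/2)
line EQ meets RH at B = (0, 3/5)
Q = E + t·(B−E) with t = 5/6, so EQ:QB = 5/6:1/6

EQ:QB = 5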